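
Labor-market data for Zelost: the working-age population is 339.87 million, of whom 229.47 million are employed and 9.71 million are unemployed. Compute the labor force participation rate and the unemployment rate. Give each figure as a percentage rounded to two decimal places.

Labor force participation rate ≈ 70.37%; unemployment rate ≈ 4.06%.

Labor force = employed + unemployed = 229.47 + 9.71 = 239.18 million.
Unemployment rate = 9.71 / 239.18 = 4.06%.
Labor force participation rate = 239.18 / 339.87 = 70.37%.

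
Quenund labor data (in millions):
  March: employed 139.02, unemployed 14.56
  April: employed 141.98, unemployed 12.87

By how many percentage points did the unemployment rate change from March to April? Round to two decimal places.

The unemployment rate changed by −1.17 percentage points.

March: labor force = 139.02 + 14.56 = 153.58; u = 14.56/153.58 = 9.48%.
April: labor force = 141.98 + 12.87 = 154.85; u = 12.87/154.85 = 8.31%.
Change = 8.31% − 9.48% = −1.17 pp.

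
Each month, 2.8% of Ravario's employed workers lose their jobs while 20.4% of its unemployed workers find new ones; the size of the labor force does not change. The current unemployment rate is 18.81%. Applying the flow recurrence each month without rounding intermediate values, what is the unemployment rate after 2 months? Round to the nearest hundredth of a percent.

With a fixed labor force, u_{t+1} = u_t + s·(1−u_t) − f·u_t = u_t·(1−s−f) + s.
Here 1−s−f = 0.768 and s = 0.028.
u_1 = 0.188100 × 0.768 + 0.028 = 0.172461.
u_2 = 0.172461 × 0.768 + 0.028 = 0.160450.

Unemployment rate after two months ≈ 16.04%.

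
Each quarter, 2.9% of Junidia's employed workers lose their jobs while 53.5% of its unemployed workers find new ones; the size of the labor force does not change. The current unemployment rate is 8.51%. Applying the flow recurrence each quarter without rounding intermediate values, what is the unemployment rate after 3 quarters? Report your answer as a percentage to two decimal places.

With a fixed labor force, u_{t+1} = u_t + s·(1−u_t) − f·u_t = u_t·(1−s−f) + s.
Here 1−s−f = 0.436 and s = 0.029.
u_1 = 0.085100 × 0.436 + 0.029 = 0.066104.
u_2 = 0.066104 × 0.436 + 0.029 = 0.057821.
u_3 = 0.057821 × 0.436 + 0.029 = 0.054210.

Unemployment rate after three quarters ≈ 5.42%.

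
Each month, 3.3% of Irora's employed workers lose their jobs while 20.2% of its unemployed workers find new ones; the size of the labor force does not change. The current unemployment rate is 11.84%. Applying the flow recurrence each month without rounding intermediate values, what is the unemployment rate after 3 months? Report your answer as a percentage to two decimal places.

With a fixed labor force, u_{t+1} = u_t + s·(1−u_t) − f·u_t = u_t·(1−s−f) + s.
Here 1−s−f = 0.765 and s = 0.033.
u_1 = 0.118400 × 0.765 + 0.033 = 0.123576.
u_2 = 0.123576 × 0.765 + 0.033 = 0.127536.
u_3 = 0.127536 × 0.765 + 0.033 = 0.130565.

Unemployment rate after three months ≈ 13.06%.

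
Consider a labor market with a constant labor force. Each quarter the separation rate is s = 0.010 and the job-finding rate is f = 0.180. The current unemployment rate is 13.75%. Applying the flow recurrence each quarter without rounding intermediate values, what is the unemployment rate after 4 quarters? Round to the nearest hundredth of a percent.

Unemployment rate after four quarters ≈ 8.92%.

With a fixed labor force, u_{t+1} = u_t + s·(1−u_t) − f·u_t = u_t·(1−s−f) + s.
Here 1−s−f = 0.810 and s = 0.010.
u_1 = 0.137500 × 0.810 + 0.010 = 0.121375.
u_2 = 0.121375 × 0.810 + 0.010 = 0.108314.
u_3 = 0.108314 × 0.810 + 0.010 = 0.097734.
u_4 = 0.097734 × 0.810 + 0.010 = 0.089165.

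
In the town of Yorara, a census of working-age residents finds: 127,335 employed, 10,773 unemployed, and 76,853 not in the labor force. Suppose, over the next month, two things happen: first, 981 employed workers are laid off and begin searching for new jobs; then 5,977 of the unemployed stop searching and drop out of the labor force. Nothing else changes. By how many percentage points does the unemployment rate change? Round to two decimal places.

Initially, labor force = 127,335 + 10,773 = 138,108, so u = 10,773/138,108 = 7.80%.
After the first change, employed falls and unemployed rises by 981; labor force unchanged → E = 126,354, U = 11,754, labor force = 138,108.
After the second change, unemployed and labor force both fall by 5,977 → E = 126,354, U = 5,777, labor force = 132,131.
New unemployment rate = 5,777 / 132,131 = 4.37%.
Change = 4.37% − 7.80% = −3.43 percentage points.

The unemployment rate changes by −3.43 percentage points.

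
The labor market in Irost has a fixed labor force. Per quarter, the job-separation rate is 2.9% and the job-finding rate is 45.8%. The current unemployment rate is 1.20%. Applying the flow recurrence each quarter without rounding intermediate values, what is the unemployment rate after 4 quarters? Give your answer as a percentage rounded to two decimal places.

Unemployment rate after four quarters ≈ 5.63%.

With a fixed labor force, u_{t+1} = u_t + s·(1−u_t) − f·u_t = u_t·(1−s−f) + s.
Here 1−s−f = 0.513 and s = 0.029.
u_1 = 0.012000 × 0.513 + 0.029 = 0.035156.
u_2 = 0.035156 × 0.513 + 0.029 = 0.047035.
u_3 = 0.047035 × 0.513 + 0.029 = 0.053129.
u_4 = 0.053129 × 0.513 + 0.029 = 0.056255.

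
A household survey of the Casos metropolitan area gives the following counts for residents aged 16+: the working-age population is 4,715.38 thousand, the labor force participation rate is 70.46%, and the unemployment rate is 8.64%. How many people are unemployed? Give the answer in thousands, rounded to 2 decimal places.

About 287.06 thousand are unemployed.

Labor force = 0.7046 × 4,715.38 = 3,322.46 thousand.
Unemployed = 0.0864 × 3,322.46 ≈ 287.06 thousand.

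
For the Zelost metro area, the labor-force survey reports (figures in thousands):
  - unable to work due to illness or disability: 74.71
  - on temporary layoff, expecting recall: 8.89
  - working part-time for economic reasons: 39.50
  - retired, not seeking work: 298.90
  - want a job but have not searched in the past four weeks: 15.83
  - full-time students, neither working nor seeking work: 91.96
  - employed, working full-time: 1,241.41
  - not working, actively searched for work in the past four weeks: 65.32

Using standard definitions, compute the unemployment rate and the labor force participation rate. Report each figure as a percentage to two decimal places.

Unemployment rate ≈ 5.48%; labor force participation rate ≈ 73.79%.

Employed = 39.50 + 1,241.41 = 1,280.91 thousand (anyone who worked, including part-time for economic reasons, counts as employed).
Unemployed = 8.89 + 65.32 = 74.21 thousand (jobless and actively searching, or on temporary layoff).
Labor force = 1,280.91 + 74.21 = 1,355.12 thousand.
Not in labor force = 74.71 + 298.90 + 15.83 + 91.96 = 481.40 thousand (those not working and not actively searching are outside the labor force — including those who want a job but have given up searching).
Civilian working-age population = 1,355.12 + 481.40 = 1,836.52 thousand.
Unemployment rate = 74.21 / 1,355.12 = 5.48%.
Labor force participation rate = 1,355.12 / 1,836.52 = 73.79%.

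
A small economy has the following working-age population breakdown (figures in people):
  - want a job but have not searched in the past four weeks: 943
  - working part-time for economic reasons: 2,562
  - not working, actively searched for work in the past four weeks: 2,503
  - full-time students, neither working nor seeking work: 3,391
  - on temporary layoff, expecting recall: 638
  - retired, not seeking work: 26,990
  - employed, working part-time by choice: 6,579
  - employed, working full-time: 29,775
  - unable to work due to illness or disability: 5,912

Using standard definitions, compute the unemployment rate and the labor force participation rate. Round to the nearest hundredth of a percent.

Employed = 2,562 + 6,579 + 29,775 = 38,916 (anyone who worked, including part-time for economic reasons, counts as employed).
Unemployed = 2,503 + 638 = 3,141 (jobless and actively searching, or on temporary layoff).
Labor force = 38,916 + 3,141 = 42,057.
Not in labor force = 943 + 3,391 + 26,990 + 5,912 = 37,236 (those not working and not actively searching are outside the labor force — including those who want a job but have given up searching).
Civilian working-age population = 42,057 + 37,236 = 79,293.
Unemployment rate = 3,141 / 42,057 = 7.47%.
Labor force participation rate = 42,057 / 79,293 = 53.04%.

Unemployment rate ≈ 7.47%; labor force participation rate ≈ 53.04%.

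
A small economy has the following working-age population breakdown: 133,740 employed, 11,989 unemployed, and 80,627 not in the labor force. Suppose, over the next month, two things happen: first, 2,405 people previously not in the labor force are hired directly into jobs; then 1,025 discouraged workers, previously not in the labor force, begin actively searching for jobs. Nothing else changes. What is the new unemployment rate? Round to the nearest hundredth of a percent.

Initially, labor force = 133,740 + 11,989 = 145,729, so u = 11,989/145,729 = 8.23%.
After the first change, employed and labor force both rise by 2,405; unemployed unchanged → E = 136,145, U = 11,989, labor force = 148,134.
After the second change, unemployed and labor force both rise by 1,025 → E = 136,145, U = 13,014, labor force = 149,159.
New unemployment rate = 13,014 / 149,159 = 8.72%.

New unemployment rate ≈ 8.72%.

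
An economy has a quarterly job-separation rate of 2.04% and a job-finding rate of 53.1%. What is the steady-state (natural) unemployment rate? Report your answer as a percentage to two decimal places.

At steady state the flows balance: s·E = f·U, so U/(E+U) = s/(s+f).
u* = 2.04 / (2.04 + 53.1) = 2.04 / 55.14 = 3.70%.

Steady-state unemployment rate ≈ 3.70%.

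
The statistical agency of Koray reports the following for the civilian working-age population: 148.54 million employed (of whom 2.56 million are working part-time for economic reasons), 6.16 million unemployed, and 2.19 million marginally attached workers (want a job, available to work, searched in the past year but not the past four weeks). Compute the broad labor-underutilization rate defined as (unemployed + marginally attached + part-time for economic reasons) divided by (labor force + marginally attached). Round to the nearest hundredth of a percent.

Broad underutilization rate ≈ 6.95%.

Labor force = 148.54 + 6.16 = 154.70 million.
Numerator = 6.16 + 2.19 + 2.56 = 10.91 million.
Denominator = 154.70 + 2.19 = 156.89 million.
Broad rate = 10.91 / 156.89 = 6.95%.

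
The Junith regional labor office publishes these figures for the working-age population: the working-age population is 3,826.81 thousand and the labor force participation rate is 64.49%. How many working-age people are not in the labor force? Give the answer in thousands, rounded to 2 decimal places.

About 1,358.90 thousand are not in the labor force.

Share not in the labor force = 1 − 0.6449 = 0.3551.
Not in labor force = 0.3551 × 3,826.81 ≈ 1,358.90 thousand.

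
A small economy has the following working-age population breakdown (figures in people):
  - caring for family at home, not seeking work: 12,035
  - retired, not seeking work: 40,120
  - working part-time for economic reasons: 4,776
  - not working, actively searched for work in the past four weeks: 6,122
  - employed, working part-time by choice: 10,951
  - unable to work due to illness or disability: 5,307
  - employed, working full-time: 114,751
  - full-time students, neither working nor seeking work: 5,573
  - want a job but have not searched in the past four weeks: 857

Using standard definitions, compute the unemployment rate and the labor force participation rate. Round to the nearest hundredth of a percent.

Employed = 4,776 + 10,951 + 114,751 = 130,478 (anyone who worked, including part-time for economic reasons, counts as employed).
Unemployed = 6,122.
Labor force = 130,478 + 6,122 = 136,600.
Not in labor force = 12,035 + 40,120 + 5,307 + 5,573 + 857 = 63,892 (those not working and not actively searching are outside the labor force — including those who want a job but have given up searching).
Civilian working-age population = 136,600 + 63,892 = 200,492.
Unemployment rate = 6,122 / 136,600 = 4.48%.
Labor force participation rate = 136,600 / 200,492 = 68.13%.

Unemployment rate ≈ 4.48%; labor force participation rate ≈ 68.13%.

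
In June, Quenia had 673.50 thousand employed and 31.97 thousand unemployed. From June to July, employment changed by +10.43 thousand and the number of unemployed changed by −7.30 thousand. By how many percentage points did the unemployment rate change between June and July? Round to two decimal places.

June: labor force = 673.50 + 31.97 = 705.47; u = 31.97/705.47 = 4.53%.
July: labor force = 683.93 + 24.67 = 708.60; u = 24.67/708.60 = 3.48%.
Change = 3.48% − 4.53% = −1.05 pp.

The unemployment rate changed by −1.05 percentage points.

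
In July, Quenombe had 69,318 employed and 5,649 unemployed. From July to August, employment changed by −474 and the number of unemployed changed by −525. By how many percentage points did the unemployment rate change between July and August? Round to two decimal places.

The unemployment rate changed by −0.61 percentage points.

July: labor force = 69,318 + 5,649 = 74,967; u = 5,649/74,967 = 7.54%.
August: labor force = 68,844 + 5,124 = 73,968; u = 5,124/73,968 = 6.93%.
Change = 6.93% − 7.54% = −0.61 pp.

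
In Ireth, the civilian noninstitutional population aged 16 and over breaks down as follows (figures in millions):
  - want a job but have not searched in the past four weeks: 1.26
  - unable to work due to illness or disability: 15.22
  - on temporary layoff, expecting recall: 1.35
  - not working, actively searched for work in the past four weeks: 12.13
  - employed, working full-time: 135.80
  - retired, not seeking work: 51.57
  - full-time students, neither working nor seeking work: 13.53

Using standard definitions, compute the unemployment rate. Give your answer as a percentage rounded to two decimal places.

Employed = 135.80 million.
Unemployed = 1.35 + 12.13 = 13.48 million (jobless and actively searching, or on temporary layoff).
Labor force = 135.80 + 13.48 = 149.28 million.
Unemployment rate = 13.48 / 149.28 = 9.03%.

Unemployment rate ≈ 9.03%.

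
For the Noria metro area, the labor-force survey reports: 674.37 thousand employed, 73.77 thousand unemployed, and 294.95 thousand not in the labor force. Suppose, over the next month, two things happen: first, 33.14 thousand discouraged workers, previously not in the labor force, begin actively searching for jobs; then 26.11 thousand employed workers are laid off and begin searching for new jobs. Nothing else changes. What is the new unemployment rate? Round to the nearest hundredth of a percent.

New unemployment rate ≈ 17.03%.

Initially, labor force = 674.37 + 73.77 = 748.14 thousand, so u = 73.77/748.14 = 9.86%.
After the first change, unemployed and labor force both rise by 33.14 → E = 674.37, U = 106.91, labor force = 781.28 thousand.
After the second change, employed falls and unemployed rises by 26.11; labor force unchanged → E = 648.26, U = 133.02, labor force = 781.28 thousand.
New unemployment rate = 133.02 / 781.28 = 17.03%.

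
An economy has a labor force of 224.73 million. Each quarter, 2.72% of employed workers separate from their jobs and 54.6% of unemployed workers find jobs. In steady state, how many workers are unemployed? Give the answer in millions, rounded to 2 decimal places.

About 10.66 million are unemployed in steady state.

Steady-state unemployment rate u* = s/(s+f) = 2.72/(2.72+54.6) = 0.047453.
Unemployed = u* × labor force = 0.047453 × 224.73 ≈ 10.66 million.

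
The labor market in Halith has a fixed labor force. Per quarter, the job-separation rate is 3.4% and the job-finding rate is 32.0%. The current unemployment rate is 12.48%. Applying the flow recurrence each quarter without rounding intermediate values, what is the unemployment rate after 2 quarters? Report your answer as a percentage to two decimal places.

Unemployment rate after two quarters ≈ 10.80%.

With a fixed labor force, u_{t+1} = u_t + s·(1−u_t) − f·u_t = u_t·(1−s−f) + s.
Here 1−s−f = 0.646 and s = 0.034.
u_1 = 0.124800 × 0.646 + 0.034 = 0.114621.
u_2 = 0.114621 × 0.646 + 0.034 = 0.108045.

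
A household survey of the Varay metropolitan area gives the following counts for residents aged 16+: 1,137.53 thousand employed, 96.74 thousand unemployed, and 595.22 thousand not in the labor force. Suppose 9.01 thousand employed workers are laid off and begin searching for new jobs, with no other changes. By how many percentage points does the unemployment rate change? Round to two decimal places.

Initially, labor force = 1,137.53 + 96.74 = 1,234.27 thousand, so u = 96.74/1,234.27 = 7.84%.
After the change, employed falls and unemployed rises by 9.01; labor force unchanged → E = 1,128.52, U = 105.75, labor force = 1,234.27 thousand.
New unemployment rate = 105.75 / 1,234.27 = 8.57%.
Change = 8.57% − 7.84% = +0.73 percentage points.

The unemployment rate changes by +0.73 percentage points.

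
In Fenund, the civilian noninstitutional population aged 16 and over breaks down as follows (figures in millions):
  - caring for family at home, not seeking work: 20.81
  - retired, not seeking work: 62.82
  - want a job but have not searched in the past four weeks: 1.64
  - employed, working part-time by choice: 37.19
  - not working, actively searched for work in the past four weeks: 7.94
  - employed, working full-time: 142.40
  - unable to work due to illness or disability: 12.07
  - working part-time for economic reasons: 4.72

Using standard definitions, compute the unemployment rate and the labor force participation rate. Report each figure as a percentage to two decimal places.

Employed = 37.19 + 142.40 + 4.72 = 184.31 million (anyone who worked, including part-time for economic reasons, counts as employed).
Unemployed = 7.94 million.
Labor force = 184.31 + 7.94 = 192.25 million.
Not in labor force = 20.81 + 62.82 + 1.64 + 12.07 = 97.34 million (those not working and not actively searching are outside the labor force — including those who want a job but have given up searching).
Civilian working-age population = 192.25 + 97.34 = 289.59 million.
Unemployment rate = 7.94 / 192.25 = 4.13%.
Labor force participation rate = 192.25 / 289.59 = 66.39%.

Unemployment rate ≈ 4.13%; labor force participation rate ≈ 66.39%.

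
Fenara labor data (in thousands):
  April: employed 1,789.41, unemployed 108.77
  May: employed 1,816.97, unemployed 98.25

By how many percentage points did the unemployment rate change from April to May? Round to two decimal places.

The unemployment rate changed by −0.60 percentage points.

April: labor force = 1,789.41 + 108.77 = 1,898.18; u = 108.77/1,898.18 = 5.73%.
May: labor force = 1,816.97 + 98.25 = 1,915.22; u = 98.25/1,915.22 = 5.13%.
Change = 5.13% − 5.73% = −0.60 pp.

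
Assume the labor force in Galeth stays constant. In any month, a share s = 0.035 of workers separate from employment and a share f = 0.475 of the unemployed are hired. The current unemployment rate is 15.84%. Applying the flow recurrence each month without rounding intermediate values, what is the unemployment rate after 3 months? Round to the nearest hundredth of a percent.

Unemployment rate after three months ≈ 7.92%.

With a fixed labor force, u_{t+1} = u_t + s·(1−u_t) − f·u_t = u_t·(1−s−f) + s.
Here 1−s−f = 0.490 and s = 0.035.
u_1 = 0.158400 × 0.490 + 0.035 = 0.112616.
u_2 = 0.112616 × 0.490 + 0.035 = 0.090182.
u_3 = 0.090182 × 0.490 + 0.035 = 0.079189.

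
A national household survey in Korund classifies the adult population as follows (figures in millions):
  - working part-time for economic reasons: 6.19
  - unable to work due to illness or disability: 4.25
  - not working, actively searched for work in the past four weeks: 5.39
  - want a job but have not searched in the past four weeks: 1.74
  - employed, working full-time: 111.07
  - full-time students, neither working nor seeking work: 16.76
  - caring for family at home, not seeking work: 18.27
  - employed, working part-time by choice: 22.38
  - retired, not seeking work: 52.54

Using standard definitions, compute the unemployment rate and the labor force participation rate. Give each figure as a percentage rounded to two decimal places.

Unemployment rate ≈ 3.72%; labor force participation rate ≈ 60.79%.

Employed = 6.19 + 111.07 + 22.38 = 139.64 million (anyone who worked, including part-time for economic reasons, counts as employed).
Unemployed = 5.39 million.
Labor force = 139.64 + 5.39 = 145.03 million.
Not in labor force = 4.25 + 1.74 + 16.76 + 18.27 + 52.54 = 93.56 million (those not working and not actively searching are outside the labor force — including those who want a job but have given up searching).
Civilian working-age population = 145.03 + 93.56 = 238.59 million.
Unemployment rate = 5.39 / 145.03 = 3.72%.
Labor force participation rate = 145.03 / 238.59 = 60.79%.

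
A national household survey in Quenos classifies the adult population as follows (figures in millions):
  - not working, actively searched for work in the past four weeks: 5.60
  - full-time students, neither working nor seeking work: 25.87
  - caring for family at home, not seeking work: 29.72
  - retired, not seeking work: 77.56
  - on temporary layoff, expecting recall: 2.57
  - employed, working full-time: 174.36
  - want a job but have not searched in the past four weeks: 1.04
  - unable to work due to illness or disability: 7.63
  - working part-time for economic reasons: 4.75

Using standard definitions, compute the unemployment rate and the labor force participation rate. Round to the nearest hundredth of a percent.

Unemployment rate ≈ 4.36%; labor force participation rate ≈ 56.91%.

Employed = 174.36 + 4.75 = 179.11 million (anyone who worked, including part-time for economic reasons, counts as employed).
Unemployed = 5.60 + 2.57 = 8.17 million (jobless and actively searching, or on temporary layoff).
Labor force = 179.11 + 8.17 = 187.28 million.
Not in labor force = 25.87 + 29.72 + 77.56 + 1.04 + 7.63 = 141.82 million (those not working and not actively searching are outside the labor force — including those who want a job but have given up searching).
Civilian working-age population = 187.28 + 141.82 = 329.10 million.
Unemployment rate = 8.17 / 187.28 = 4.36%.
Labor force participation rate = 187.28 / 329.10 = 56.91%.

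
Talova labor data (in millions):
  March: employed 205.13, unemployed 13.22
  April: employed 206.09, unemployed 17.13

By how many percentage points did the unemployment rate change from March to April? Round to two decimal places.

March: labor force = 205.13 + 13.22 = 218.35; u = 13.22/218.35 = 6.05%.
April: labor force = 206.09 + 17.13 = 223.22; u = 17.13/223.22 = 7.67%.
Change = 7.67% − 6.05% = +1.62 pp.

The unemployment rate changed by +1.62 percentage points.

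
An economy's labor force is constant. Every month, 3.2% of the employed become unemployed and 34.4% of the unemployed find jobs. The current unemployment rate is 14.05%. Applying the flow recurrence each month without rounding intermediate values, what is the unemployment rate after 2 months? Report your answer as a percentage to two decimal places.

Unemployment rate after two months ≈ 10.67%.

With a fixed labor force, u_{t+1} = u_t + s·(1−u_t) − f·u_t = u_t·(1−s−f) + s.
Here 1−s−f = 0.624 and s = 0.032.
u_1 = 0.140500 × 0.624 + 0.032 = 0.119672.
u_2 = 0.119672 × 0.624 + 0.032 = 0.106675.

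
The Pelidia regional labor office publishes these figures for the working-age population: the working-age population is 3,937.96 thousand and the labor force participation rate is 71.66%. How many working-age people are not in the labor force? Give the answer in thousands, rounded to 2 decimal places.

Share not in the labor force = 1 − 0.7166 = 0.2834.
Not in labor force = 0.2834 × 3,937.96 ≈ 1,116.02 thousand.

About 1,116.02 thousand are not in the labor force.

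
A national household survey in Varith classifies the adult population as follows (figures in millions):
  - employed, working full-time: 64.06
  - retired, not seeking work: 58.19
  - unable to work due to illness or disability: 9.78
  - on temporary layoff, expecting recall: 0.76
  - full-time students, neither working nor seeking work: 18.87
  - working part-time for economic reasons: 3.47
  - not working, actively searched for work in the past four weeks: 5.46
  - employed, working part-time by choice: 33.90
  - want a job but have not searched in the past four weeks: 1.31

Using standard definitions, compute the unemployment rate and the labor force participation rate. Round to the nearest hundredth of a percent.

Employed = 64.06 + 3.47 + 33.90 = 101.43 million (anyone who worked, including part-time for economic reasons, counts as employed).
Unemployed = 0.76 + 5.46 = 6.22 million (jobless and actively searching, or on temporary layoff).
Labor force = 101.43 + 6.22 = 107.65 million.
Not in labor force = 58.19 + 9.78 + 18.87 + 1.31 = 88.15 million (those not working and not actively searching are outside the labor force — including those who want a job but have given up searching).
Civilian working-age population = 107.65 + 88.15 = 195.80 million.
Unemployment rate = 6.22 / 107.65 = 5.78%.
Labor force participation rate = 107.65 / 195.80 = 54.98%.

Unemployment rate ≈ 5.78%; labor force participation rate ≈ 54.98%.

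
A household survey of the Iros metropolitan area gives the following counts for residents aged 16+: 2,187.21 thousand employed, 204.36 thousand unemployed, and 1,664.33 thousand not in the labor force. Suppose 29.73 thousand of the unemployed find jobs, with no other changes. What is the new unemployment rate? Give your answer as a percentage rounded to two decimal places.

New unemployment rate ≈ 7.30%.

Initially, labor force = 2,187.21 + 204.36 = 2,391.57 thousand, so u = 204.36/2,391.57 = 8.55%.
After the change, unemployed falls and employed rises by 29.73; labor force unchanged → E = 2,216.94, U = 174.63, labor force = 2,391.57 thousand.
New unemployment rate = 174.63 / 2,391.57 = 7.30%.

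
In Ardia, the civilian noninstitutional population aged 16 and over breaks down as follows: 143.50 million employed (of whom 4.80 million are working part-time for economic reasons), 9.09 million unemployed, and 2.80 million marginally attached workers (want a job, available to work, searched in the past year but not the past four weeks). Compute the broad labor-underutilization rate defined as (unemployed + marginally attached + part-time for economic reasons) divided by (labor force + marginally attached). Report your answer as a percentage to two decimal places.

Broad underutilization rate ≈ 10.74%.

Labor force = 143.50 + 9.09 = 152.59 million.
Numerator = 9.09 + 2.80 + 4.80 = 16.69 million.
Denominator = 152.59 + 2.80 = 155.39 million.
Broad rate = 16.69 / 155.39 = 10.74%.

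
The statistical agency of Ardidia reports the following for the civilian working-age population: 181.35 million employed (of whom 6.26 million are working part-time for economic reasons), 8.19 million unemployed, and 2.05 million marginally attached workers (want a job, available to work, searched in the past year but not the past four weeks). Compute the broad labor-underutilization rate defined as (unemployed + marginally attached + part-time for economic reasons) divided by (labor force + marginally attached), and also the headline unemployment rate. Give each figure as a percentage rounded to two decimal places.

Broad underutilization rate ≈ 8.61%; headline unemployment rate ≈ 4.32%.

Labor force = 181.35 + 8.19 = 189.54 million.
Numerator = 8.19 + 2.05 + 6.26 = 16.50 million.
Denominator = 189.54 + 2.05 = 191.59 million.
Broad rate = 16.50 / 191.59 = 8.61%.
Headline unemployment rate = 8.19 / 189.54 = 4.32%.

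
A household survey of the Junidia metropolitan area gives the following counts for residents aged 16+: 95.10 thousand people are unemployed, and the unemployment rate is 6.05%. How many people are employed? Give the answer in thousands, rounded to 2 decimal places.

About 1,476.80 thousand are employed.

Labor force = U / u = 95.10 / 0.0605 ≈ 1,571.90 thousand.
Employed = labor force − unemployed = 1,571.90 − 95.10 = 1,476.80 thousand.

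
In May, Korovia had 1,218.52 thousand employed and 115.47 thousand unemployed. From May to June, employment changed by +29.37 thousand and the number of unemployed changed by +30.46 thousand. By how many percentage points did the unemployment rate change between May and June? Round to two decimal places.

The unemployment rate changed by +1.81 percentage points.

May: labor force = 1,218.52 + 115.47 = 1,333.99; u = 115.47/1,333.99 = 8.66%.
June: labor force = 1,247.89 + 145.93 = 1,393.82; u = 145.93/1,393.82 = 10.47%.
Change = 10.47% − 8.66% = +1.81 pp.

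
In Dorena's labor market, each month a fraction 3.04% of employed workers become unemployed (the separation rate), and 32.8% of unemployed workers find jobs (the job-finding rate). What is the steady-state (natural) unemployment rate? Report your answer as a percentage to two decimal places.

Steady-state unemployment rate ≈ 8.48%.

At steady state the flows balance: s·E = f·U, so U/(E+U) = s/(s+f).
u* = 3.04 / (3.04 + 32.8) = 3.04 / 35.84 = 8.48%.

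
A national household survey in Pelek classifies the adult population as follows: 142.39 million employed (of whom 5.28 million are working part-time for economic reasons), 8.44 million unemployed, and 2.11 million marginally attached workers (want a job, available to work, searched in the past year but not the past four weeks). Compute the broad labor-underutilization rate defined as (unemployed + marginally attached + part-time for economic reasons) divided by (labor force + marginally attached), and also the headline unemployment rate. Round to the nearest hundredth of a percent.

Broad underutilization rate ≈ 10.35%; headline unemployment rate ≈ 5.60%.

Labor force = 142.39 + 8.44 = 150.83 million.
Numerator = 8.44 + 2.11 + 5.28 = 15.83 million.
Denominator = 150.83 + 2.11 = 152.94 million.
Broad rate = 15.83 / 152.94 = 10.35%.
Headline unemployment rate = 8.44 / 150.83 = 5.60%.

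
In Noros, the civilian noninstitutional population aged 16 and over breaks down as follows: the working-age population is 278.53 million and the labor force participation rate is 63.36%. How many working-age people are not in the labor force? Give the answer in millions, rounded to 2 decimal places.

About 102.05 million are not in the labor force.

Share not in the labor force = 1 − 0.6336 = 0.3664.
Not in labor force = 0.3664 × 278.53 ≈ 102.05 million.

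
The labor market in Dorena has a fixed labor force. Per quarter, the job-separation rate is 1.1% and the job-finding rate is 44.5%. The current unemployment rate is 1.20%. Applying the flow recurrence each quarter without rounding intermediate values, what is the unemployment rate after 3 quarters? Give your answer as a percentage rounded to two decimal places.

Unemployment rate after three quarters ≈ 2.22%.

With a fixed labor force, u_{t+1} = u_t + s·(1−u_t) − f·u_t = u_t·(1−s−f) + s.
Here 1−s−f = 0.544 and s = 0.011.
u_1 = 0.012000 × 0.544 + 0.011 = 0.017528.
u_2 = 0.017528 × 0.544 + 0.011 = 0.020535.
u_3 = 0.020535 × 0.544 + 0.011 = 0.022171.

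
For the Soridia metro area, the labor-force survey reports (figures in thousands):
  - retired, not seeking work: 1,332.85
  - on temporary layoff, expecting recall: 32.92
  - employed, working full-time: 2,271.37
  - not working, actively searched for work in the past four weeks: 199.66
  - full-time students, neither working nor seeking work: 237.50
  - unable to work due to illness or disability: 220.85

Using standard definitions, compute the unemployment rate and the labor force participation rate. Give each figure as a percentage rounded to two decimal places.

Employed = 2,271.37 thousand.
Unemployed = 32.92 + 199.66 = 232.58 thousand (jobless and actively searching, or on temporary layoff).
Labor force = 2,271.37 + 232.58 = 2,503.95 thousand.
Not in labor force = 1,332.85 + 237.50 + 220.85 = 1,791.20 thousand (those not working and not actively searching are outside the labor force).
Civilian working-age population = 2,503.95 + 1,791.20 = 4,295.15 thousand.
Unemployment rate = 232.58 / 2,503.95 = 9.29%.
Labor force participation rate = 2,503.95 / 4,295.15 = 58.30%.

Unemployment rate ≈ 9.29%; labor force participation rate ≈ 58.30%.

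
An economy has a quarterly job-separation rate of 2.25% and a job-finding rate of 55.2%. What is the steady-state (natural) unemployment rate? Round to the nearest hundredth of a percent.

At steady state the flows balance: s·E = f·U, so U/(E+U) = s/(s+f).
u* = 2.25 / (2.25 + 55.2) = 2.25 / 57.45 = 3.92%.

Steady-state unemployment rate ≈ 3.92%.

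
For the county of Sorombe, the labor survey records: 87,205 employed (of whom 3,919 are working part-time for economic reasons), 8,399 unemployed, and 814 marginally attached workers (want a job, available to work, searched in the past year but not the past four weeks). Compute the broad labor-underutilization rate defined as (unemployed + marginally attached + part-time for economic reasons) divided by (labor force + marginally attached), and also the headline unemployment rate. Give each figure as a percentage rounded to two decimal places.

Labor force = 87,205 + 8,399 = 95,604.
Numerator = 8,399 + 814 + 3,919 = 13,132.
Denominator = 95,604 + 814 = 96,418.
Broad rate = 13,132 / 96,418 = 13.62%.
Headline unemployment rate = 8,399 / 95,604 = 8.79%.

Broad underutilization rate ≈ 13.62%; headline unemployment rate ≈ 8.79%.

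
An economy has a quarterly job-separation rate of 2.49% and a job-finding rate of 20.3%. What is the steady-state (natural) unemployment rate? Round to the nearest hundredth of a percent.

At steady state the flows balance: s·E = f·U, so U/(E+U) = s/(s+f).
u* = 2.49 / (2.49 + 20.3) = 2.49 / 22.79 = 10.93%.

Steady-state unemployment rate ≈ 10.93%.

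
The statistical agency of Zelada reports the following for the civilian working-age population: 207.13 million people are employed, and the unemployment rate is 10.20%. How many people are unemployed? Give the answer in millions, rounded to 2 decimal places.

Let U be the number unemployed. The labor force is E + U, and U/(E+U) = 0.1020.
So U = 0.1020 × 207.13 / (1 − 0.1020) = 21.1273 / 0.8980 ≈ 23.53 million.

About 23.53 million are unemployed.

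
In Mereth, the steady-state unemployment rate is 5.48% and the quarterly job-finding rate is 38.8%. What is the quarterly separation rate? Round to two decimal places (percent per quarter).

From u* = s/(s+f): s = u·f/(1−u).
s = 0.0548 × 38.8 / (1 − 0.0548) = 2.1262 / 0.9452 ≈ 2.25% per quarter.

Separation rate ≈ 2.25% per quarter.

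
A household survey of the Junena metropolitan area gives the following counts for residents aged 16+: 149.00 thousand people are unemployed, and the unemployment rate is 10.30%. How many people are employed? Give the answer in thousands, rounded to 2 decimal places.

Labor force = U / u = 149.00 / 0.1030 ≈ 1,446.60 thousand.
Employed = labor force − unemployed = 1,446.60 − 149.00 = 1,297.60 thousand.

About 1,297.60 thousand are employed.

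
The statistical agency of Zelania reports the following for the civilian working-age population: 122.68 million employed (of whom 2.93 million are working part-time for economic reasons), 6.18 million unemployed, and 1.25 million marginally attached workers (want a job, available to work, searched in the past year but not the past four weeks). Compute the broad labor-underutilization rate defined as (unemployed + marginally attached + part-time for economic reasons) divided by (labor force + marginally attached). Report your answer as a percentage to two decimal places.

Labor force = 122.68 + 6.18 = 128.86 million.
Numerator = 6.18 + 1.25 + 2.93 = 10.36 million.
Denominator = 128.86 + 1.25 = 130.11 million.
Broad rate = 10.36 / 130.11 = 7.96%.

Broad underutilization rate ≈ 7.96%.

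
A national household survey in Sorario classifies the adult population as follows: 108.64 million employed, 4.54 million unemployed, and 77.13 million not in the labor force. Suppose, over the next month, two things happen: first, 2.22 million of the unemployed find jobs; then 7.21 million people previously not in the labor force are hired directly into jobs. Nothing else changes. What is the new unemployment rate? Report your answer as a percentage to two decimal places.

New unemployment rate ≈ 1.93%.

Initially, labor force = 108.64 + 4.54 = 113.18 million, so u = 4.54/113.18 = 4.01%.
After the first change, unemployed falls and employed rises by 2.22; labor force unchanged → E = 110.86, U = 2.32, labor force = 113.18 million.
After the second change, employed and labor force both rise by 7.21; unemployed unchanged → E = 118.07, U = 2.32, labor force = 120.39 million.
New unemployment rate = 2.32 / 120.39 = 1.93%.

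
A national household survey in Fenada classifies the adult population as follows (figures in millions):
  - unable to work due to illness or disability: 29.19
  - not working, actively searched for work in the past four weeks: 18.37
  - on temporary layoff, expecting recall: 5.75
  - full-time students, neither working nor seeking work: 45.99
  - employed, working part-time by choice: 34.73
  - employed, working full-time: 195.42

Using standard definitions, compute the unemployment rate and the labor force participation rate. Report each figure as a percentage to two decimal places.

Unemployment rate ≈ 9.49%; labor force participation rate ≈ 77.18%.

Employed = 34.73 + 195.42 = 230.15 million.
Unemployed = 18.37 + 5.75 = 24.12 million (jobless and actively searching, or on temporary layoff).
Labor force = 230.15 + 24.12 = 254.27 million.
Not in labor force = 29.19 + 45.99 = 75.18 million (those not working and not actively searching are outside the labor force).
Civilian working-age population = 254.27 + 75.18 = 329.45 million.
Unemployment rate = 24.12 / 254.27 = 9.49%.
Labor force participation rate = 254.27 / 329.45 = 77.18%.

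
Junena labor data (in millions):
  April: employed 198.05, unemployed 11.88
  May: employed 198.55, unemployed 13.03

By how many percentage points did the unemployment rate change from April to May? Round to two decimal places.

The unemployment rate changed by +0.50 percentage points.

April: labor force = 198.05 + 11.88 = 209.93; u = 11.88/209.93 = 5.66%.
May: labor force = 198.55 + 13.03 = 211.58; u = 13.03/211.58 = 6.16%.
Change = 6.16% − 5.66% = +0.50 pp.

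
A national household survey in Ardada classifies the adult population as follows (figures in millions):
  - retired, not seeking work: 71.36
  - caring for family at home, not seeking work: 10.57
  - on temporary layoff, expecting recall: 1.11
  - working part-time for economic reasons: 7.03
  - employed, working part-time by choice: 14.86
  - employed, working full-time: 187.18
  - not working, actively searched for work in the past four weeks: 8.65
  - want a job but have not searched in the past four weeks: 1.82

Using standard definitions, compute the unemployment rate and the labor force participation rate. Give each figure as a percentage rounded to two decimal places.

Employed = 7.03 + 14.86 + 187.18 = 209.07 million (anyone who worked, including part-time for economic reasons, counts as employed).
Unemployed = 1.11 + 8.65 = 9.76 million (jobless and actively searching, or on temporary layoff).
Labor force = 209.07 + 9.76 = 218.83 million.
Not in labor force = 71.36 + 10.57 + 1.82 = 83.75 million (those not working and not actively searching are outside the labor force — including those who want a job but have given up searching).
Civilian working-age population = 218.83 + 83.75 = 302.58 million.
Unemployment rate = 9.76 / 218.83 = 4.46%.
Labor force participation rate = 218.83 / 302.58 = 72.32%.

Unemployment rate ≈ 4.46%; labor force participation rate ≈ 72.32%.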